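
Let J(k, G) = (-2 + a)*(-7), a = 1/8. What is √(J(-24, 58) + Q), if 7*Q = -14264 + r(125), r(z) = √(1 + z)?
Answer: √(-1587278 + 336*√14)/28 ≈ 44.978*I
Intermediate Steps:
a = ⅛ ≈ 0.12500
J(k, G) = 105/8 (J(k, G) = (-2 + ⅛)*(-7) = -15/8*(-7) = 105/8)
Q = -14264/7 + 3*√14/7 (Q = (-14264 + √(1 + 125))/7 = (-14264 + √126)/7 = (-14264 + 3*√14)/7 = -14264/7 + 3*√14/7 ≈ -2036.1)
√(J(-24, 58) + Q) = √(105/8 + (-14264/7 + 3*√14/7)) = √(-113377/56 + 3*√14/7)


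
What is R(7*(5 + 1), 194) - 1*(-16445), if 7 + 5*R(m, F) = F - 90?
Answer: 82322/5 ≈ 16464.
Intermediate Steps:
R(m, F) = -97/5 + F/5 (R(m, F) = -7/5 + (F - 90)/5 = -7/5 + (-90 + F)/5 = -7/5 + (-18 + F/5) = -97/5 + F/5)
R(7*(5 + 1), 194) - 1*(-16445) = (-97/5 + (⅕)*194) - 1*(-16445) = (-97/5 + 194/5) + 16445 = 97/5 + 16445 = 82322/5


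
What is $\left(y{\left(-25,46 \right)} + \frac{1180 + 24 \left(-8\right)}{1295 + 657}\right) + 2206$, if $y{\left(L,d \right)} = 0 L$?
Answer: $\frac{1076775}{488} \approx 2206.5$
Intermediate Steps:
$y{\left(L,d \right)} = 0$
$\left(y{\left(-25,46 \right)} + \frac{1180 + 24 \left(-8\right)}{1295 + 657}\right) + 2206 = \left(0 + \frac{1180 + 24 \left(-8\right)}{1295 + 657}\right) + 2206 = \left(0 + \frac{1180 - 192}{1952}\right) + 2206 = \left(0 + 988 \cdot \frac{1}{1952}\right) + 2206 = \left(0 + \frac{247}{488}\right) + 2206 = \frac{247}{488} + 2206 = \frac{1076775}{488}$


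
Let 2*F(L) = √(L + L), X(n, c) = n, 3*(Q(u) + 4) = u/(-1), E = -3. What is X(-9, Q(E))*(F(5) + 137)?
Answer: -1233 - 9*√10/2 ≈ -1247.2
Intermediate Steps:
Q(u) = -4 - u/3 (Q(u) = -4 + (u/(-1))/3 = -4 + (u*(-1))/3 = -4 + (-u)/3 = -4 - u/3)
F(L) = √2*√L/2 (F(L) = √(L + L)/2 = √(2*L)/2 = (√2*√L)/2 = √2*√L/2)
X(-9, Q(E))*(F(5) + 137) = -9*(√2*√5/2 + 137) = -9*(√10/2 + 137) = -9*(137 + √10/2) = -1233 - 9*√10/2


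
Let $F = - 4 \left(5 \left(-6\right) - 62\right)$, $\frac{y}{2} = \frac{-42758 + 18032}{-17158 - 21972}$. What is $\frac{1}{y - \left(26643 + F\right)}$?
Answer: $- \frac{1505}{40649653} \approx -3.7024 \cdot 10^{-5}$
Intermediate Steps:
$y = \frac{1902}{1505}$ ($y = 2 \frac{-42758 + 18032}{-17158 - 21972} = 2 \left(- \frac{24726}{-39130}\right) = 2 \left(\left(-24726\right) \left(- \frac{1}{39130}\right)\right) = 2 \cdot \frac{951}{1505} = \frac{1902}{1505} \approx 1.2638$)
$F = 368$ ($F = - 4 \left(-30 - 62\right) = \left(-4\right) \left(-92\right) = 368$)
$\frac{1}{y - \left(26643 + F\right)} = \frac{1}{\frac{1902}{1505} - 27011} = \frac{1}{- \frac{40649653}{1505}} = - \frac{1505}{40649653}$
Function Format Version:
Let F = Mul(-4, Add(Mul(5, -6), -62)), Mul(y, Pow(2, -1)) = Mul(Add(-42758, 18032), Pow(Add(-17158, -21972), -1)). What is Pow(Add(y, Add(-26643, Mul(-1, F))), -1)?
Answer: Rational(-1505, 40649653) ≈ -3.7024e-5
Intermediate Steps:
y = Rational(1902, 1505) (y = Mul(2, Mul(Add(-42758, 18032), Pow(Add(-17158, -21972), -1))) = Mul(2, Mul(-24726, Pow(-39130, -1))) = Mul(2, Mul(-24726, Rational(-1, 39130))) = Mul(2, Rational(951, 1505)) = Rational(1902, 1505) ≈ 1.2638)
F = 368 (F = Mul(-4, Add(-30, -62)) = Mul(-4, -92) = 368)
Pow(Add(y, Add(-26643, Mul(-1, F))), -1) = Pow(Add(Rational(1902, 1505), Add(-26643, Mul(-1, 368))), -1) = Pow(Add(Rational(1902, 1505), Add(-26643, -368)), -1) = Pow(Add(Rational(1902, 1505), -27011), -1) = Pow(Rational(-40649653, 1505), -1) = Rational(-1505, 40649653)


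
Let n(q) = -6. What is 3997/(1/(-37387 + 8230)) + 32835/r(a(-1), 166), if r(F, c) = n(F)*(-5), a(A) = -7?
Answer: -233078869/2 ≈ -1.1654e+8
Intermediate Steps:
r(F, c) = 30 (r(F, c) = -6*(-5) = 30)
3997/(1/(-37387 + 8230)) + 32835/r(a(-1), 166) = 3997/(1/(-37387 + 8230)) + 32835/30 = 3997/(1/(-29157)) + 32835*(1/30) = 3997/(-1/29157) + 2189/2 = 3997*(-29157) + 2189/2 = -116540529 + 2189/2 = -233078869/2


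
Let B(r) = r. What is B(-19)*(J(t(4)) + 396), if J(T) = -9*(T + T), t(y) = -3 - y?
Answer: -9918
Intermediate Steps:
J(T) = -18*T
B(-19)*(J(t(4)) + 396) = -19*(-18*(-3 - 1*4) + 396) = -19*(-18*(-3 - 4) + 396) = -19*(-18*(-7) + 396) = -19*(126 + 396) = -19*522 = -9918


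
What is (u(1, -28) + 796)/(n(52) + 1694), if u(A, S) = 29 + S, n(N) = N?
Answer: 797/1746 ≈ 0.45647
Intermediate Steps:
(u(1, -28) + 796)/(n(52) + 1694) = ((29 - 28) + 796)/(52 + 1694) = (1 + 796)/1746 = 797*(1/1746) = 797/1746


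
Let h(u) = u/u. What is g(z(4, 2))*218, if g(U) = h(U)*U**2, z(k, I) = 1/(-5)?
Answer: 218/25 ≈ 8.7200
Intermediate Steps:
z(k, I) = -1/5
h(u) = 1
g(U) = U**2 (g(U) = 1*U**2 = U**2)
g(z(4, 2))*218 = (-1/5)**2*218 = (1/25)*218 = 218/25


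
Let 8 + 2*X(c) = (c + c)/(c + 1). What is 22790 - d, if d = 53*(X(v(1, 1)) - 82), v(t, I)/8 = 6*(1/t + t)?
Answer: 2647668/97 ≈ 27296.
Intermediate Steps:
v(t, I) = 48*t + 48/t (v(t, I) = 8*(6*(1/t + t)) = 8*(6*(t + 1/t)) = 8*(6*t + 6/t) = 48*t + 48/t)
X(c) = -4 + c/(1 + c) (X(c) = -4 + ((c + c)/(c + 1))/2 = -4 + ((2*c)/(1 + c))/2 = -4 + (2*c/(1 + c))/2 = -4 + c/(1 + c))
d = -437038/97 (d = 53*((-4 - 3*(48*1 + 48/1))/(1 + (48*1 + 48/1)) - 82) = 53*((-4 - 3*(48 + 48*1))/(1 + (48 + 48*1)) - 82) = 53*((-4 - 3*(48 + 48))/(1 + (48 + 48)) - 82) = 53*((-4 - 3*96)/(1 + 96) - 82) = 53*((-4 - 288)/97 - 82) = 53*((1/97)*(-292) - 82) = 53*(-292/97 - 82) = 53*(-8246/97) = -437038/97 ≈ -4505.5)
22790 - d = 22790 - 1*(-437038/97) = 22790 + 437038/97 = 2647668/97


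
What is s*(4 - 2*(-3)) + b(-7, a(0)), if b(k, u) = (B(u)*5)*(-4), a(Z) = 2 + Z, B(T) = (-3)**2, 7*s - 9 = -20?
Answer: -1370/7 ≈ -195.71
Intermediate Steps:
s = -11/7 (s = 9/7 + (1/7)*(-20) = 9/7 - 20/7 = -11/7 ≈ -1.5714)
B(T) = 9
b(k, u) = -180 (b(k, u) = (9*5)*(-4) = 45*(-4) = -180)
s*(4 - 2*(-3)) + b(-7, a(0)) = -11*(4 - 2*(-3))/7 - 180 = -11*(4 + 6)/7 - 180 = -11/7*10 - 180 = -110/7 - 180 = -1370/7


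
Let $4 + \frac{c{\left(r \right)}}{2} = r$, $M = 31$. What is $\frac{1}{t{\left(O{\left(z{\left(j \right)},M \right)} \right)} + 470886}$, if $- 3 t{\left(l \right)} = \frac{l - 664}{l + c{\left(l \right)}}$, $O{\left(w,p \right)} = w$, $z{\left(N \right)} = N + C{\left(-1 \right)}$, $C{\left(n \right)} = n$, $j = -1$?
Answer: $\frac{7}{3296091} \approx 2.1237 \cdot 10^{-6}$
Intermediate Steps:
$c{\left(r \right)} = -8 + 2 r$
$z{\left(N \right)} = -1 + N$ ($z{\left(N \right)} = N - 1 = -1 + N$)
$t{\left(l \right)} = - \frac{-664 + l}{3 \left(-8 + 3 l\right)}$ ($t{\left(l \right)} = - \frac{\left(l - 664\right) \frac{1}{l + \left(-8 + 2 l\right)}}{3} = - \frac{\left(-664 + l\right) \frac{1}{-8 + 3 l}}{3} = - \frac{\frac{1}{-8 + 3 l} \left(-664 + l\right)}{3} = - \frac{-664 + l}{3 \left(-8 + 3 l\right)}$)
$\frac{1}{t{\left(O{\left(z{\left(j \right)},M \right)} \right)} + 470886} = \frac{1}{\frac{664 - \left(-1 - 1\right)}{3 \left(-8 + 3 \left(-1 - 1\right)\right)} + 470886} = \frac{1}{\frac{664 - -2}{3 \left(-8 + 3 \left(-2\right)\right)} + 470886} = \frac{1}{\frac{664 + 2}{3 \left(-8 - 6\right)} + 470886} = \frac{1}{\frac{1}{3} \frac{1}{-14} \cdot 666 + 470886} = \frac{1}{\frac{1}{3} \left(- \frac{1}{14}\right) 666 + 470886} = \frac{1}{- \frac{111}{7} + 470886} = \frac{1}{\frac{3296091}{7}} = \frac{7}{3296091}$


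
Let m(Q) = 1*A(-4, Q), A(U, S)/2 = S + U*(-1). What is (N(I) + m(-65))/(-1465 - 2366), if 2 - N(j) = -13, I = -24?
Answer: 107/3831 ≈ 0.027930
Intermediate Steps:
A(U, S) = -2*U + 2*S (A(U, S) = 2*(S + U*(-1)) = 2*(S - U) = -2*U + 2*S)
N(j) = 15 (N(j) = 2 - 1*(-13) = 2 + 13 = 15)
m(Q) = 8 + 2*Q (m(Q) = 1*(-2*(-4) + 2*Q) = 1*(8 + 2*Q) = 8 + 2*Q)
(N(I) + m(-65))/(-1465 - 2366) = (15 + (8 + 2*(-65)))/(-1465 - 2366) = (15 + (8 - 130))/(-3831) = (15 - 122)*(-1/3831) = -107*(-1/3831) = 107/3831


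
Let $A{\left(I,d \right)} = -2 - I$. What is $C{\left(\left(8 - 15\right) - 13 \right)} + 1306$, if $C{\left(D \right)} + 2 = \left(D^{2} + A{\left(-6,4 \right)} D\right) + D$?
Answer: $1604$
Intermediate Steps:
$C{\left(D \right)} = -2 + D^{2} + 5 D$ ($C{\left(D \right)} = -2 + \left(\left(D^{2} + \left(-2 - -6\right) D\right) + D\right) = -2 + \left(\left(D^{2} + \left(-2 + 6\right) D\right) + D\right) = -2 + \left(\left(D^{2} + 4 D\right) + D\right) = -2 + \left(D^{2} + 5 D\right) = -2 + D^{2} + 5 D$)
$C{\left(\left(8 - 15\right) - 13 \right)} + 1306 = \left(-2 + \left(\left(8 - 15\right) - 13\right)^{2} + 5 \left(\left(8 - 15\right) - 13\right)\right) + 1306 = \left(-2 + \left(-7 - 13\right)^{2} + 5 \left(-7 - 13\right)\right) + 1306 = \left(-2 + \left(-20\right)^{2} + 5 \left(-20\right)\right) + 1306 = \left(-2 + 400 - 100\right) + 1306 = 298 + 1306 = 1604$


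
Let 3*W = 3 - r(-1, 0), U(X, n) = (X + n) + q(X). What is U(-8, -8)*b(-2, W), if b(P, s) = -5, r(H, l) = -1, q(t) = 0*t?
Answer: 80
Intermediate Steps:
q(t) = 0
U(X, n) = X + n (U(X, n) = (X + n) + 0 = X + n)
W = 4/3 (W = (3 - 1*(-1))/3 = (3 + 1)/3 = (1/3)*4 = 4/3 ≈ 1.3333)
U(-8, -8)*b(-2, W) = (-8 - 8)*(-5) = -16*(-5) = 80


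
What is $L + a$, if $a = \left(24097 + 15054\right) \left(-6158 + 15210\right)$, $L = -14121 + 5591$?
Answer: $354386322$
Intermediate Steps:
$L = -8530$
$a = 354394852$ ($a = 39151 \cdot 9052 = 354394852$)
$L + a = -8530 + 354394852 = 354386322$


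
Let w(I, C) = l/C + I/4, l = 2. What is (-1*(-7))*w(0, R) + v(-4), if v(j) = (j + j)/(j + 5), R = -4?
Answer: -23/2 ≈ -11.500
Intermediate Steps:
w(I, C) = 2/C + I/4
v(j) = 2*j/(5 + j) (v(j) = (2*j)/(5 + j) = 2*j/(5 + j))
(-1*(-7))*w(0, R) + v(-4) = (-1*(-7))*(2/(-4) + (¼)*0) + 2*(-4)/(5 - 4) = 7*(2*(-¼) + 0) + 2*(-4)/1 = 7*(-½ + 0) + 2*(-4)*1 = 7*(-½) - 8 = -7/2 - 8 = -23/2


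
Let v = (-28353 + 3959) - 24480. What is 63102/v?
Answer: -31551/24437 ≈ -1.2911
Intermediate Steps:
v = -48874 (v = -24394 - 24480 = -48874)
63102/v = 63102/(-48874) = 63102*(-1/48874) = -31551/24437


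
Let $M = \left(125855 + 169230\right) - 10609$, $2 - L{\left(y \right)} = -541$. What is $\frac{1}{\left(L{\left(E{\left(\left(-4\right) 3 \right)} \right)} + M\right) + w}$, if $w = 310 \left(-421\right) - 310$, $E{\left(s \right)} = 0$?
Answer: $\frac{1}{154199} \approx 6.4851 \cdot 10^{-6}$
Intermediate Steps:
$L{\left(y \right)} = 543$ ($L{\left(y \right)} = 2 - -541 = 2 + 541 = 543$)
$M = 284476$ ($M = 295085 - 10609 = 284476$)
$w = -130820$ ($w = -130510 - 310 = -130820$)
$\frac{1}{\left(L{\left(E{\left(\left(-4\right) 3 \right)} \right)} + M\right) + w} = \frac{1}{\left(543 + 284476\right) - 130820} = \frac{1}{285019 - 130820} = \frac{1}{154199}$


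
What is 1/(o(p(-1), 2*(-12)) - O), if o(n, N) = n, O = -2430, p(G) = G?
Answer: 1/2429 ≈ 0.00041169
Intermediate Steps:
1/(o(p(-1), 2*(-12)) - O) = 1/(-1 - 1*(-2430)) = 1/(-1 + 2430) = 1/2429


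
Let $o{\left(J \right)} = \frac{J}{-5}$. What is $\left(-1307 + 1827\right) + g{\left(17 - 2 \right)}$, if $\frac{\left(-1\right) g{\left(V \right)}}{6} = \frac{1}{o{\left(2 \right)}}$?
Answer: $535$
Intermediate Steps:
$o{\left(J \right)} = - \frac{J}{5}$ ($o{\left(J \right)} = J \left(- \frac{1}{5}\right) = - \frac{J}{5}$)
$g{\left(V \right)} = 15$ ($g{\left(V \right)} = - \frac{6}{\left(- \frac{1}{5}\right) 2} = - \frac{6}{- \frac{2}{5}} = \left(-6\right) \left(- \frac{5}{2}\right) = 15$)
$\left(-1307 + 1827\right) + g{\left(17 - 2 \right)} = \left(-1307 + 1827\right) + 15 = 520 + 15 = 535$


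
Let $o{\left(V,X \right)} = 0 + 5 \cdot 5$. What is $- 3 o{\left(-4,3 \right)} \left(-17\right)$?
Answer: $1275$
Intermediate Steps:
$o{\left(V,X \right)} = 25$ ($o{\left(V,X \right)} = 0 + 25 = 25$)
$- 3 o{\left(-4,3 \right)} \left(-17\right) = \left(-3\right) 25 \left(-17\right) = \left(-75\right) \left(-17\right) = 1275$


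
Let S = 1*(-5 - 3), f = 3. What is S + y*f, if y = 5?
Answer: 7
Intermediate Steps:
S = -8 (S = 1*(-8) = -8)
S + y*f = -8 + 5*3 = -8 + 15 = 7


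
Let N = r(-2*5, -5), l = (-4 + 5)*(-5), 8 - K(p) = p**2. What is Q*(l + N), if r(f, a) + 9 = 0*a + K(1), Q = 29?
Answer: -203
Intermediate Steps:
K(p) = 8 - p**2
l = -5 (l = 1*(-5) = -5)
r(f, a) = -2 (r(f, a) = -9 + (0*a + (8 - 1*1**2)) = -9 + (0 + (8 - 1*1)) = -9 + (0 + (8 - 1)) = -9 + (0 + 7) = -9 + 7 = -2)
N = -2
Q*(l + N) = 29*(-5 - 2) = 29*(-7) = -203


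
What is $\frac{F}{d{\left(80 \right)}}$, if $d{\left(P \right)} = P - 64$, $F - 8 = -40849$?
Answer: $- \frac{40841}{16} \approx -2552.6$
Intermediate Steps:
$F = -40841$ ($F = 8 - 40849 = -40841$)
$d{\left(P \right)} = -64 + P$ ($d{\left(P \right)} = P - 64 = -64 + P$)
$\frac{F}{d{\left(80 \right)}} = - \frac{40841}{-64 + 80} = - \frac{40841}{16}$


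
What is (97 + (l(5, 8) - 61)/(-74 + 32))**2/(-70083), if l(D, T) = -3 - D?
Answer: -1907161/13736268 ≈ -0.13884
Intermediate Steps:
(97 + (l(5, 8) - 61)/(-74 + 32))**2/(-70083) = (97 + ((-3 - 1*5) - 61)/(-74 + 32))**2/(-70083) = (97 + ((-3 - 5) - 61)/(-42))**2*(-1/70083) = (97 + (-8 - 61)*(-1/42))**2*(-1/70083) = (97 - 69*(-1/42))**2*(-1/70083) = (97 + 23/14)**2*(-1/70083) = (1381/14)**2*(-1/70083) = (1907161/196)*(-1/70083) = -1907161/13736268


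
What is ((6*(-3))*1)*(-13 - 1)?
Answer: 252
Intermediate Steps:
((6*(-3))*1)*(-13 - 1) = -18*1*(-14) = -18*(-14) = 252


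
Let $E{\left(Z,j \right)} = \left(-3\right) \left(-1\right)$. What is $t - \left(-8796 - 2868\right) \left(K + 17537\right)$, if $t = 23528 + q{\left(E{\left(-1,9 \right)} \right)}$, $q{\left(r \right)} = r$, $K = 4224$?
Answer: $253843835$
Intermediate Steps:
$E{\left(Z,j \right)} = 3$
$t = 23531$ ($t = 23528 + 3 = 23531$)
$t - \left(-8796 - 2868\right) \left(K + 17537\right) = 23531 - \left(-8796 - 2868\right) \left(4224 + 17537\right) = 23531 - \left(-11664\right) 21761 = 23531 - -253820304 = 23531 + 253820304 = 253843835$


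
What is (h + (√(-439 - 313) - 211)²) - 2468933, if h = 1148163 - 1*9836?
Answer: -1286837 - 1688*I*√47 ≈ -1.2868e+6 - 11572.0*I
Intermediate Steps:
h = 1138327 (h = 1148163 - 9836 = 1138327)
(h + (√(-439 - 313) - 211)²) - 2468933 = (1138327 + (√(-439 - 313) - 211)²) - 2468933 = (1138327 + (√(-752) - 211)²) - 2468933 = (1138327 + (4*I*√47 - 211)²) - 2468933 = (1138327 + (-211 + 4*I*√47)²) - 2468933 = -1330606 + (-211 + 4*I*√47)²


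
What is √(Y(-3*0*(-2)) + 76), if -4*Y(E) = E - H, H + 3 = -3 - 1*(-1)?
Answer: √299/2 ≈ 8.6458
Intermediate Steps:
H = -5 (H = -3 + (-3 - 1*(-1)) = -3 + (-3 + 1) = -3 - 2 = -5)
Y(E) = -5/4 - E/4 (Y(E) = -(E - 1*(-5))/4 = -(E + 5)/4 = -(5 + E)/4 = -5/4 - E/4)
√(Y(-3*0*(-2)) + 76) = √((-5/4 - (-3*0)*(-2)/4) + 76) = √((-5/4 - 0*(-2)) + 76) = √((-5/4 - ¼*0) + 76) = √((-5/4 + 0) + 76) = √(-5/4 + 76) = √(299/4) = √299/2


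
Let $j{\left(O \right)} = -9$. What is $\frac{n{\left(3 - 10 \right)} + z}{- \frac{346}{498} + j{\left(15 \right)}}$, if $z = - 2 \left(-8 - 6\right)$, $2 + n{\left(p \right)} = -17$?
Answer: $- \frac{2241}{2414} \approx -0.92834$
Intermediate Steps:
$n{\left(p \right)} = -19$ ($n{\left(p \right)} = -2 - 17 = -19$)
$z = 28$ ($z = - 2 \left(-8 - 6\right) = \left(-2\right) \left(-14\right) = 28$)
$\frac{n{\left(3 - 10 \right)} + z}{- \frac{346}{498} + j{\left(15 \right)}} = \frac{-19 + 28}{- \frac{346}{498} - 9} = \frac{9}{\left(-346\right) \frac{1}{498} - 9} = \frac{9}{- \frac{173}{249} - 9} = \frac{9}{- \frac{2414}{249}} = 9 \left(- \frac{249}{2414}\right) = - \frac{2241}{2414}$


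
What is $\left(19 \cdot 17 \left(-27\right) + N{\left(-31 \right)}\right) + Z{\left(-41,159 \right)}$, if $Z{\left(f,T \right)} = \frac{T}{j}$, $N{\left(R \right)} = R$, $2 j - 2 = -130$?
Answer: $- \frac{560287}{64} \approx -8754.5$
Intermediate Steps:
$j = -64$ ($j = 1 + \frac{1}{2} \left(-130\right) = 1 - 65 = -64$)
$Z{\left(f,T \right)} = - \frac{T}{64}$ ($Z{\left(f,T \right)} = \frac{T}{-64} = T \left(- \frac{1}{64}\right) = - \frac{T}{64}$)
$\left(19 \cdot 17 \left(-27\right) + N{\left(-31 \right)}\right) + Z{\left(-41,159 \right)} = \left(19 \cdot 17 \left(-27\right) - 31\right) - \frac{159}{64} = \left(323 \left(-27\right) - 31\right) - \frac{159}{64} = \left(-8721 - 31\right) - \frac{159}{64} = -8752 - \frac{159}{64} = - \frac{560287}{64}$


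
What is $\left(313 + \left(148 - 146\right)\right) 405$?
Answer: $127575$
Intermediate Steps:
$\left(313 + \left(148 - 146\right)\right) 405 = \left(313 + 2\right) 405 = 315 \cdot 405 = 127575$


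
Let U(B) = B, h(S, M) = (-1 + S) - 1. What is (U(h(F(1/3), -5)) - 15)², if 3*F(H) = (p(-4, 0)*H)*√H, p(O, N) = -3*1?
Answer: (153 + √3)²/81 ≈ 295.58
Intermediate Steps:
p(O, N) = -3
F(H) = -H^(3/2) (F(H) = ((-3*H)*√H)/3 = (-3*H^(3/2))/3 = -H^(3/2))
h(S, M) = -2 + S
(U(h(F(1/3), -5)) - 15)² = ((-2 - (1/3)^(3/2)) - 15)² = ((-2 - (⅓)^(3/2)) - 15)² = ((-2 - √3/9) - 15)² = (-17 - √3/9)²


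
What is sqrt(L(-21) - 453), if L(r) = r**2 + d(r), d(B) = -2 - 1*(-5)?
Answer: 3*I ≈ 3.0*I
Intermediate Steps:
d(B) = 3 (d(B) = -2 + 5 = 3)
L(r) = 3 + r**2 (L(r) = r**2 + 3 = 3 + r**2)
sqrt(L(-21) - 453) = sqrt((3 + (-21)**2) - 453) = sqrt((3 + 441) - 453) = sqrt(444 - 453) = sqrt(-9) = 3*I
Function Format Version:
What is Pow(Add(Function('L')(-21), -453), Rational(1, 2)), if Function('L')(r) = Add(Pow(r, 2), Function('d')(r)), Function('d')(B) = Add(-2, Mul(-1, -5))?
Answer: Mul(3, I) ≈ Mul(3.0000, I)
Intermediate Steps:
Function('d')(B) = 3 (Function('d')(B) = Add(-2, 5) = 3)
Function('L')(r) = Add(3, Pow(r, 2)) (Function('L')(r) = Add(Pow(r, 2), 3) = Add(3, Pow(r, 2)))
Pow(Add(Function('L')(-21), -453), Rational(1, 2)) = Pow(Add(Add(3, Pow(-21, 2)), -453), Rational(1, 2)) = Pow(Add(Add(3, 441), -453), Rational(1, 2)) = Pow(Add(444, -453), Rational(1, 2)) = Pow(-9, Rational(1, 2)) = Mul(3, I)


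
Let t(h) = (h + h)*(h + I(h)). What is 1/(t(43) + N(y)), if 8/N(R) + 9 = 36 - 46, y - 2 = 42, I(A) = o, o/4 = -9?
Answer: 19/11430 ≈ 0.0016623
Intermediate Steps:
o = -36 (o = 4*(-9) = -36)
I(A) = -36
y = 44 (y = 2 + 42 = 44)
N(R) = -8/19 (N(R) = 8/(-9 + (36 - 46)) = 8/(-9 - 10) = 8/(-19) = 8*(-1/19) = -8/19)
t(h) = 2*h*(-36 + h) (t(h) = (h + h)*(h - 36) = (2*h)*(-36 + h) = 2*h*(-36 + h))
1/(t(43) + N(y)) = 1/(2*43*(-36 + 43) - 8/19) = 1/(2*43*7 - 8/19) = 1/(602 - 8/19) = 1/(11430/19) = 19/11430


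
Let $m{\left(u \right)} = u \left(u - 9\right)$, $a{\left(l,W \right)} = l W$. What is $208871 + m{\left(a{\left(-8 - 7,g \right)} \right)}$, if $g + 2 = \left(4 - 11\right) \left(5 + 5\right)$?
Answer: $1365551$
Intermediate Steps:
$g = -72$ ($g = -2 + \left(4 - 11\right) \left(5 + 5\right) = -2 - 70 = -72$)
$a{\left(l,W \right)} = W l$
$m{\left(u \right)} = u \left(-9 + u\right)$
$208871 + m{\left(a{\left(-8 - 7,g \right)} \right)} = 208871 + - 72 \left(-8 - 7\right) \left(-9 - 72 \left(-8 - 7\right)\right) = 208871 + \left(-72\right) \left(-15\right) \left(-9 - -1080\right) = 208871 + 1080 \left(-9 + 1080\right) = 208871 + 1080 \cdot 1071 = 208871 + 1156680 = 1365551$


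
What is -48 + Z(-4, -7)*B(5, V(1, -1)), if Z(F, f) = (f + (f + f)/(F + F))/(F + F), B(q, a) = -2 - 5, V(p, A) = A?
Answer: -1683/32 ≈ -52.594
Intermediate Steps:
B(q, a) = -7
Z(F, f) = (f + f/F)/(2*F) (Z(F, f) = (f + (2*f)/((2*F)))/((2*F)) = (f + (2*f)*(1/(2*F)))*(1/(2*F)) = (f + f/F)*(1/(2*F)) = (f + f/F)/(2*F))
-48 + Z(-4, -7)*B(5, V(1, -1)) = -48 + ((½)*(-7)*(1 - 4)/(-4)²)*(-7) = -48 + ((½)*(-7)*(1/16)*(-3))*(-7) = -48 + (21/32)*(-7) = -48 - 147/32 = -1683/32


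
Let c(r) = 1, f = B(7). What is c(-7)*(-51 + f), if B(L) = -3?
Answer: -54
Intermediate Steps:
f = -3
c(-7)*(-51 + f) = 1*(-51 - 3) = 1*(-54) = -54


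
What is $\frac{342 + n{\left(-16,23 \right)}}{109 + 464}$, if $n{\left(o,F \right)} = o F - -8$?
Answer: $- \frac{6}{191} \approx -0.031414$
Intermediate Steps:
$n{\left(o,F \right)} = 8 + F o$ ($n{\left(o,F \right)} = F o + 8 = 8 + F o$)
$\frac{342 + n{\left(-16,23 \right)}}{109 + 464} = \frac{342 + \left(8 + 23 \left(-16\right)\right)}{109 + 464} = \frac{342 + \left(8 - 368\right)}{573} = \left(342 - 360\right) \frac{1}{573} = \left(-18\right) \frac{1}{573} = - \frac{6}{191}$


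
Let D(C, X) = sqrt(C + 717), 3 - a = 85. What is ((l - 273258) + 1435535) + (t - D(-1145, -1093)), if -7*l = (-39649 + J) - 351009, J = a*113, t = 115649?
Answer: 1335058 - 2*I*sqrt(107) ≈ 1.3351e+6 - 20.688*I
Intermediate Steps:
a = -82 (a = 3 - 1*85 = 3 - 85 = -82)
D(C, X) = sqrt(717 + C)
J = -9266 (J = -82*113 = -9266)
l = 57132 (l = -((-39649 - 9266) - 351009)/7 = -(-48915 - 351009)/7 = -1/7*(-399924) = 57132)
((l - 273258) + 1435535) + (t - D(-1145, -1093)) = ((57132 - 273258) + 1435535) + (115649 - sqrt(717 - 1145)) = (-216126 + 1435535) + (115649 - sqrt(-428)) = 1219409 + (115649 - 2*I*sqrt(107)) = 1335058 - 2*I*sqrt(107)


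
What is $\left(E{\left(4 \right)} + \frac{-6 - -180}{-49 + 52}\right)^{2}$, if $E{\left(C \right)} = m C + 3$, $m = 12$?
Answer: $11881$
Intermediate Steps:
$E{\left(C \right)} = 3 + 12 C$ ($E{\left(C \right)} = 12 C + 3 = 3 + 12 C$)
$\left(E{\left(4 \right)} + \frac{-6 - -180}{-49 + 52}\right)^{2} = \left(\left(3 + 12 \cdot 4\right) + \frac{-6 - -180}{-49 + 52}\right)^{2} = \left(\left(3 + 48\right) + \frac{-6 + 180}{3}\right)^{2} = \left(51 + 174 \cdot \frac{1}{3}\right)^{2} = \left(51 + 58\right)^{2} = 109^{2} = 11881$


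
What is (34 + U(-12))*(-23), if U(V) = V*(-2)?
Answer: -1334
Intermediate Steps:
U(V) = -2*V
(34 + U(-12))*(-23) = (34 - 2*(-12))*(-23) = (34 + 24)*(-23) = 58*(-23) = -1334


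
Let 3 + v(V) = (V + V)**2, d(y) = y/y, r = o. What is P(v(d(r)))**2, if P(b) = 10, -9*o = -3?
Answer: 100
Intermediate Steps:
o = 1/3 (o = -1/9*(-3) = 1/3 ≈ 0.33333)
r = 1/3 ≈ 0.33333
d(y) = 1
v(V) = -3 + 4*V**2 (v(V) = -3 + (V + V)**2 = -3 + (2*V)**2 = -3 + 4*V**2)
P(v(d(r)))**2 = 10**2 = 100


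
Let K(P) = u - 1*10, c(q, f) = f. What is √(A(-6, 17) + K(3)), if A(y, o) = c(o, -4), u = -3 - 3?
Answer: 2*I*√5 ≈ 4.4721*I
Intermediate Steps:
u = -6
A(y, o) = -4
K(P) = -16 (K(P) = -6 - 1*10 = -6 - 10 = -16)
√(A(-6, 17) + K(3)) = √(-4 - 16) = √(-20) = 2*I*√5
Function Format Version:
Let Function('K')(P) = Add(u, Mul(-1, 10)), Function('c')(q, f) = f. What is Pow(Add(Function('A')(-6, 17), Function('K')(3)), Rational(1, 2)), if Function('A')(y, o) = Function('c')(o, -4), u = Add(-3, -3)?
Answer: Mul(2, I, Pow(5, Rational(1, 2))) ≈ Mul(4.4721, I)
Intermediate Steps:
u = -6
Function('A')(y, o) = -4
Function('K')(P) = -16 (Function('K')(P) = Add(-6, Mul(-1, 10)) = Add(-6, -10) = -16)
Pow(Add(Function('A')(-6, 17), Function('K')(3)), Rational(1, 2)) = Pow(Add(-4, -16), Rational(1, 2)) = Pow(-20, Rational(1, 2)) = Mul(2, I, Pow(5, Rational(1, 2)))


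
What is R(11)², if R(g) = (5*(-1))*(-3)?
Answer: 225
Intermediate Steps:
R(g) = 15 (R(g) = -5*(-3) = 15)
R(11)² = 15² = 225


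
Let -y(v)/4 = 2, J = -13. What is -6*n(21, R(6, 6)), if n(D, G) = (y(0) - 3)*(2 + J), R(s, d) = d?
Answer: -726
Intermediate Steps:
y(v) = -8 (y(v) = -4*2 = -8)
n(D, G) = 121 (n(D, G) = (-8 - 3)*(2 - 13) = -11*(-11) = 121)
-6*n(21, R(6, 6)) = -6*121 = -726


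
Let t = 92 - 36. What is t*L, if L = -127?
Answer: -7112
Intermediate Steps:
t = 56
t*L = 56*(-127) = -7112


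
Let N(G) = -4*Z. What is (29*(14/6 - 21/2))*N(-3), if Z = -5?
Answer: -14210/3 ≈ -4736.7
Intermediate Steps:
N(G) = 20 (N(G) = -4*(-5) = 20)
(29*(14/6 - 21/2))*N(-3) = (29*(14/6 - 21/2))*20 = (29*(14*(⅙) - 21*½))*20 = (29*(7/3 - 21/2))*20 = (29*(-49/6))*20 = -1421/6*20 = -14210/3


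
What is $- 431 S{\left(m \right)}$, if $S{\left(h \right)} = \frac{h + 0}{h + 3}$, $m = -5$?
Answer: $- \frac{2155}{2} \approx -1077.5$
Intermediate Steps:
$S{\left(h \right)} = \frac{h}{3 + h}$
$- 431 S{\left(m \right)} = - 431 \left(- \frac{5}{3 - 5}\right) = - 431 \left(- \frac{5}{-2}\right) = - 431 \left(\left(-5\right) \left(- \frac{1}{2}\right)\right) = \left(-431\right) \frac{5}{2} = - \frac{2155}{2}$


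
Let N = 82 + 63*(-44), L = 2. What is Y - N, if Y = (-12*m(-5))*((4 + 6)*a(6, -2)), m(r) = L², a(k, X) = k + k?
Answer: -3070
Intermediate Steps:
a(k, X) = 2*k
m(r) = 4 (m(r) = 2² = 4)
Y = -5760 (Y = (-12*4)*((4 + 6)*(2*6)) = -480*12 = -48*120 = -5760)
N = -2690 (N = 82 - 2772 = -2690)
Y - N = -5760 - 1*(-2690) = -5760 + 2690 = -3070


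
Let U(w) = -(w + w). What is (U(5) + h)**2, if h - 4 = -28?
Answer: 1156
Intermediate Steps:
h = -24 (h = 4 - 28 = -24)
U(w) = -2*w
(U(5) + h)**2 = (-2*5 - 24)**2 = (-10 - 24)**2 = (-34)**2 = 1156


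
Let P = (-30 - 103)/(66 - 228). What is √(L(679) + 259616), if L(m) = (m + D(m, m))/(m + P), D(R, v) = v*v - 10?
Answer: 2*√789269414749949/110131 ≈ 510.19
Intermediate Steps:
D(R, v) = -10 + v² (D(R, v) = v² - 10 = -10 + v²)
P = 133/162 (P = -133/(-162) = -133*(-1/162) = 133/162 ≈ 0.82099)
L(m) = (-10 + m + m²)/(133/162 + m) (L(m) = (m + (-10 + m²))/(m + 133/162) = (-10 + m + m²)/(133/162 + m))
√(L(679) + 259616) = √(162*(-10 + 679 + 679²)/(133 + 162*679) + 259616) = √(162*(-10 + 679 + 461041)/(133 + 109998) + 259616) = √(162*461710/110131 + 259616) = √(162*(1/110131)*461710 + 259616) = √(74797020/110131 + 259616) = √(28666566716/110131) = 2*√789269414749949/110131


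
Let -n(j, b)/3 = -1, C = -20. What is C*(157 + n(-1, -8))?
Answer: -3200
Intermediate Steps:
n(j, b) = 3 (n(j, b) = -3*(-1) = 3)
C*(157 + n(-1, -8)) = -20*(157 + 3) = -20*160 = -3200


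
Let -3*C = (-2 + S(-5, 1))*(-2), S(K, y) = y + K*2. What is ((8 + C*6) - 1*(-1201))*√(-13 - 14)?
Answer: 3495*I*√3 ≈ 6053.5*I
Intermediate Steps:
S(K, y) = y + 2*K
C = -22/3 (C = -(-2 + (1 + 2*(-5)))*(-2)/3 = -(-2 + (1 - 10))*(-2)/3 = -(-2 - 9)*(-2)/3 = -(-11)*(-2)/3 = -⅓*22 = -22/3 ≈ -7.3333)
((8 + C*6) - 1*(-1201))*√(-13 - 14) = ((8 - 22/3*6) - 1*(-1201))*√(-13 - 14) = ((8 - 44) + 1201)*√(-27) = (-36 + 1201)*(3*I*√3) = 1165*(3*I*√3) = 3495*I*√3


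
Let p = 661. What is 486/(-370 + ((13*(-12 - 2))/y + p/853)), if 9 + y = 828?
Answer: -3731022/2836247 ≈ -1.3155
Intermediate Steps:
y = 819 (y = -9 + 828 = 819)
486/(-370 + ((13*(-12 - 2))/y + p/853)) = 486/(-370 + ((13*(-12 - 2))/819 + 661/853)) = 486/(-370 + ((13*(-14))*(1/819) + 661*(1/853))) = 486/(-370 + (-182*1/819 + 661/853)) = 486/(-370 + (-2/9 + 661/853)) = 486/(-370 + 4243/7677) = 486/(-2836247/7677) = -7677/2836247*486 = -3731022/2836247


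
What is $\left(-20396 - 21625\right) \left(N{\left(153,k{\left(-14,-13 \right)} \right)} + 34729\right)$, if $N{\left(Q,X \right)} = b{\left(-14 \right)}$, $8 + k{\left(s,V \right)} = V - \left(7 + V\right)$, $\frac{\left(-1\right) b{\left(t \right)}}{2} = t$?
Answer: $-1460523897$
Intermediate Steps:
$b{\left(t \right)} = - 2 t$
$k{\left(s,V \right)} = -15$ ($k{\left(s,V \right)} = -8 + \left(V - \left(7 + V\right)\right) = -8 - 7 = -15$)
$N{\left(Q,X \right)} = 28$ ($N{\left(Q,X \right)} = \left(-2\right) \left(-14\right) = 28$)
$\left(-20396 - 21625\right) \left(N{\left(153,k{\left(-14,-13 \right)} \right)} + 34729\right) = \left(-20396 - 21625\right) \left(28 + 34729\right) = \left(-42021\right) 34757 = -1460523897$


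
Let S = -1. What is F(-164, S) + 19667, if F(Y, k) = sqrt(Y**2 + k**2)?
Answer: 19667 + sqrt(26897) ≈ 19831.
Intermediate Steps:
F(-164, S) + 19667 = sqrt((-164)**2 + (-1)**2) + 19667 = sqrt(26896 + 1) + 19667 = sqrt(26897) + 19667 = 19667 + sqrt(26897)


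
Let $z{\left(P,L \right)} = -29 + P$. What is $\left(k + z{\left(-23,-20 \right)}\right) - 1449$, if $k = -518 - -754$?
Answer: $-1265$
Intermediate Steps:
$k = 236$ ($k = -518 + 754 = 236$)
$\left(k + z{\left(-23,-20 \right)}\right) - 1449 = \left(236 - 52\right) - 1449 = 184 - 1449 = -1265$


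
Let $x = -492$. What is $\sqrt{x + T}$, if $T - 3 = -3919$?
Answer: $2 i \sqrt{1102} \approx 66.393 i$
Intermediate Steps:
$T = -3916$ ($T = 3 - 3919 = -3916$)
$\sqrt{x + T} = \sqrt{-492 - 3916} = \sqrt{-4408} = 2 i \sqrt{1102}$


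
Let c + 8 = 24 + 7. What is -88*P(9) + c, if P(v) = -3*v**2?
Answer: 21407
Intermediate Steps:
c = 23 (c = -8 + (24 + 7) = -8 + 31 = 23)
-88*P(9) + c = -(-264)*9**2 + 23 = -(-264)*81 + 23 = -88*(-243) + 23 = 21384 + 23 = 21407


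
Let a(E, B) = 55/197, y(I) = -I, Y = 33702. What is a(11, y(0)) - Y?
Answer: -6639239/197 ≈ -33702.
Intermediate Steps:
a(E, B) = 55/197 (a(E, B) = 55*(1/197) = 55/197)
a(11, y(0)) - Y = 55/197 - 1*33702 = 55/197 - 33702 = -6639239/197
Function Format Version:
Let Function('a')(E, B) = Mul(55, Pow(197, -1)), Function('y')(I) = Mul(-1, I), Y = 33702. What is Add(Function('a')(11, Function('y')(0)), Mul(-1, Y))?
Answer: Rational(-6639239, 197) ≈ -33702.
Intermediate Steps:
Function('a')(E, B) = Rational(55, 197) (Function('a')(E, B) = Mul(55, Rational(1, 197)) = Rational(55, 197))
Add(Function('a')(11, Function('y')(0)), Mul(-1, Y)) = Add(Rational(55, 197), Mul(-1, 33702)) = Add(Rational(55, 197), -33702) = Rational(-6639239, 197)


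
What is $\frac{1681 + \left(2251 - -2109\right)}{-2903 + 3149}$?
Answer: $\frac{6041}{246} \approx 24.557$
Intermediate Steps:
$\frac{1681 + \left(2251 - -2109\right)}{-2903 + 3149} = \frac{1681 + \left(2251 + 2109\right)}{246} = \left(1681 + 4360\right) \frac{1}{246} = 6041 \cdot \frac{1}{246} = \frac{6041}{246}$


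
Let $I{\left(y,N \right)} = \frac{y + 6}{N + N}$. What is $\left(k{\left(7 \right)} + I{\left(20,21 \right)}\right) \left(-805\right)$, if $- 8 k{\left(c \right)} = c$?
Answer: $\frac{4945}{24} \approx 206.04$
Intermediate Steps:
$k{\left(c \right)} = - \frac{c}{8}$
$I{\left(y,N \right)} = \frac{6 + y}{2 N}$
$\left(k{\left(7 \right)} + I{\left(20,21 \right)}\right) \left(-805\right) = \left(\left(- \frac{1}{8}\right) 7 + \frac{6 + 20}{2 \cdot 21}\right) \left(-805\right) = \left(- \frac{7}{8} + \frac{1}{2} \cdot \frac{1}{21} \cdot 26\right) \left(-805\right) = \left(- \frac{7}{8} + \frac{13}{21}\right) \left(-805\right) = \left(- \frac{43}{168}\right) \left(-805\right) = \frac{4945}{24}$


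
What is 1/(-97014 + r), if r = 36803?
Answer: -1/60211 ≈ -1.6608e-5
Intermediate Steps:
1/(-97014 + r) = 1/(-97014 + 36803) = 1/(-60211) = -1/60211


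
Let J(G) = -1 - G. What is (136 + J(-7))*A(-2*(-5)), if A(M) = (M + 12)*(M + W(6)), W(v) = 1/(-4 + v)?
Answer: 32802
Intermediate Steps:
A(M) = (½ + M)*(12 + M) (A(M) = (M + 12)*(M + 1/(-4 + 6)) = (12 + M)*(M + 1/2) = (12 + M)*(M + ½) = (12 + M)*(½ + M) = (½ + M)*(12 + M))
(136 + J(-7))*A(-2*(-5)) = (136 + (-1 - 1*(-7)))*(6 + (-2*(-5))² + 25*(-2*(-5))/2) = (136 + (-1 + 7))*(6 + 10² + (25/2)*10) = (136 + 6)*(6 + 100 + 125) = 142*231 = 32802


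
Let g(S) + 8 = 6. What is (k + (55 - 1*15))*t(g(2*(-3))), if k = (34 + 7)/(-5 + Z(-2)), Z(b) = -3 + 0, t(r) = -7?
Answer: -1953/8 ≈ -244.13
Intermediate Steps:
g(S) = -2 (g(S) = -8 + 6 = -2)
Z(b) = -3
k = -41/8 (k = (34 + 7)/(-5 - 3) = 41/(-8) = 41*(-1/8) = -41/8 ≈ -5.1250)
(k + (55 - 1*15))*t(g(2*(-3))) = (-41/8 + (55 - 1*15))*(-7) = (-41/8 + (55 - 15))*(-7) = (-41/8 + 40)*(-7) = (279/8)*(-7) = -1953/8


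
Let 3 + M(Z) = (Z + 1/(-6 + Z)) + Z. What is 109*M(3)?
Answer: 872/3 ≈ 290.67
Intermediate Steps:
M(Z) = -3 + 1/(-6 + Z) + 2*Z (M(Z) = -3 + ((Z + 1/(-6 + Z)) + Z) = -3 + (1/(-6 + Z) + 2*Z) = -3 + 1/(-6 + Z) + 2*Z)
109*M(3) = 109*((19 - 15*3 + 2*3²)/(-6 + 3)) = 109*((19 - 45 + 2*9)/(-3)) = 109*(-(19 - 45 + 18)/3) = 109*(-⅓*(-8)) = 109*(8/3) = 872/3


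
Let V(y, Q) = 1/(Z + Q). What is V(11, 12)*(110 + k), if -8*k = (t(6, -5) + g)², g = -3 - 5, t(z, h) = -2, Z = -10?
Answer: 195/4 ≈ 48.750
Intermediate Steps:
V(y, Q) = 1/(-10 + Q)
g = -8
k = -25/2 (k = -(-2 - 8)²/8 = -⅛*(-10)² = -⅛*100 = -25/2 ≈ -12.500)
V(11, 12)*(110 + k) = (110 - 25/2)/(-10 + 12) = (195/2)/2 = (½)*(195/2) = 195/4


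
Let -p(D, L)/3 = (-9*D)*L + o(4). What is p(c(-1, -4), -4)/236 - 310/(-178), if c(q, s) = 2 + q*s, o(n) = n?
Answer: -5540/5251 ≈ -1.0550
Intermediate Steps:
p(D, L) = -12 + 27*D*L (p(D, L) = -3*((-9*D)*L + 4) = -3*(-9*D*L + 4) = -3*(4 - 9*D*L) = -12 + 27*D*L)
p(c(-1, -4), -4)/236 - 310/(-178) = (-12 + 27*(2 - 1*(-4))*(-4))/236 - 310/(-178) = (-12 + 27*(2 + 4)*(-4))*(1/236) - 310*(-1/178) = (-12 + 27*6*(-4))*(1/236) + 155/89 = (-12 - 648)*(1/236) + 155/89 = -660*1/236 + 155/89 = -165/59 + 155/89 = -5540/5251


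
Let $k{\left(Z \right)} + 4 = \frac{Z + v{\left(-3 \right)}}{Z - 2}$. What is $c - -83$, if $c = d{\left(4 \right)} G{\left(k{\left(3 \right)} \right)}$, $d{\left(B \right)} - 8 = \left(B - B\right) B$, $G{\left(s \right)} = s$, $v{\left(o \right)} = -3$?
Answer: $51$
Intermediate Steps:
$k{\left(Z \right)} = -4 + \frac{-3 + Z}{-2 + Z}$ ($k{\left(Z \right)} = -4 + \frac{Z - 3}{Z - 2} = -4 + \frac{-3 + Z}{-2 + Z}$)
$d{\left(B \right)} = 8$ ($d{\left(B \right)} = 8 + \left(B - B\right) B = 8 + 0 B = 8 + 0 = 8$)
$c = -32$ ($c = 8 \frac{5 - 9}{-2 + 3} = 8 \frac{5 - 9}{1} = 8 \cdot 1 \left(-4\right) = 8 \left(-4\right) = -32$)
$c - -83 = -32 - -83 = -32 + 83 = 51$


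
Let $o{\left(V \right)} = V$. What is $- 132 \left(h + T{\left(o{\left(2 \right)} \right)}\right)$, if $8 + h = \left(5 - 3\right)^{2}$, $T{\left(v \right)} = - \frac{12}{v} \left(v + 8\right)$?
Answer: $8448$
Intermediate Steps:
$T{\left(v \right)} = - \frac{12 \left(8 + v\right)}{v}$ ($T{\left(v \right)} = - \frac{12}{v} \left(8 + v\right) = - \frac{12 \left(8 + v\right)}{v}$)
$h = -4$ ($h = -8 + \left(5 - 3\right)^{2} = -8 + 2^{2} = -8 + 4 = -4$)
$- 132 \left(h + T{\left(o{\left(2 \right)} \right)}\right) = - 132 \left(-4 - \left(12 + \frac{96}{2}\right)\right) = - 132 \left(-4 - 60\right) = \left(-132\right) \left(-64\right) = 8448$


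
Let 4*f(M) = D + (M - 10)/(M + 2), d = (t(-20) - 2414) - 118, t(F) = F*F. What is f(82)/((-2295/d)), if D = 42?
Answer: 10660/1071 ≈ 9.9533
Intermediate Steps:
t(F) = F²
d = -2132 (d = ((-20)² - 2414) - 118 = (400 - 2414) - 118 = -2014 - 118 = -2132)
f(M) = 21/2 + (-10 + M)/(4*(2 + M)) (f(M) = (42 + (M - 10)/(M + 2))/4 = (42 + (-10 + M)/(2 + M))/4 = 21/2 + (-10 + M)/(4*(2 + M)))
f(82)/((-2295/d)) = ((74 + 43*82)/(4*(2 + 82)))/((-2295/(-2132))) = ((¼)*(74 + 3526)/84)/((-2295*(-1/2132))) = ((¼)*(1/84)*3600)/(2295/2132) = (75/7)*(2132/2295) = 10660/1071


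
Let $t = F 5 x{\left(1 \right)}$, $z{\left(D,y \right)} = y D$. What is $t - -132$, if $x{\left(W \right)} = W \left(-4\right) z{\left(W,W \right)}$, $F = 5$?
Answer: $32$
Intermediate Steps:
$z{\left(D,y \right)} = D y$
$x{\left(W \right)} = - 4 W^{3}$ ($x{\left(W \right)} = W \left(-4\right) W W = - 4 W W^{2} = - 4 W^{3}$)
$t = -100$ ($t = 5 \cdot 5 \left(- 4 \cdot 1^{3}\right) = 25 \left(\left(-4\right) 1\right) = 25 \left(-4\right) = -100$)
$t - -132 = -100 - -132 = -100 + 132 = 32$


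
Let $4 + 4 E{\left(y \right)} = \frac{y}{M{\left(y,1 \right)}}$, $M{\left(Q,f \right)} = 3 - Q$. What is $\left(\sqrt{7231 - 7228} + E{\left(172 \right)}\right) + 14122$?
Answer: $\frac{2386406}{169} + \sqrt{3} \approx 14122.0$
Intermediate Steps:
$E{\left(y \right)} = -1 + \frac{y}{4 \left(3 - y\right)}$ ($E{\left(y \right)} = -1 + \frac{y \frac{1}{3 - y}}{4} = -1 + \frac{y}{4 \left(3 - y\right)}$)
$\left(\sqrt{7231 - 7228} + E{\left(172 \right)}\right) + 14122 = \left(\sqrt{7231 - 7228} + \frac{12 - 860}{4 \left(-3 + 172\right)}\right) + 14122 = \left(\sqrt{3} + \frac{12 - 860}{4 \cdot 169}\right) + 14122 = \left(\sqrt{3} + \frac{1}{4} \cdot \frac{1}{169} \left(-848\right)\right) + 14122 = \left(\sqrt{3} - \frac{212}{169}\right) + 14122 = \left(- \frac{212}{169} + \sqrt{3}\right) + 14122 = \frac{2386406}{169} + \sqrt{3}$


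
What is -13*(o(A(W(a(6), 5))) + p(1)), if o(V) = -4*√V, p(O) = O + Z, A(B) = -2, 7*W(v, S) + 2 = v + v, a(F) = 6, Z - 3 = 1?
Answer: -65 + 52*I*√2 ≈ -65.0 + 73.539*I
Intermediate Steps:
Z = 4 (Z = 3 + 1 = 4)
W(v, S) = -2/7 + 2*v/7 (W(v, S) = -2/7 + (v + v)/7 = -2/7 + (2*v)/7 = -2/7 + 2*v/7)
p(O) = 4 + O (p(O) = O + 4 = 4 + O)
-13*(o(A(W(a(6), 5))) + p(1)) = -13*(-4*I*√2 + (4 + 1)) = -13*(-4*I*√2 + 5) = -13*(5 - 4*I*√2) = -65 + 52*I*√2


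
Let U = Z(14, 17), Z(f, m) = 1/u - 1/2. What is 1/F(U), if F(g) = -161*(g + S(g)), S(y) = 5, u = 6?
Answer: -3/2254 ≈ -0.0013310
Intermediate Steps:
Z(f, m) = -⅓ (Z(f, m) = 1/6 - 1/2 = 1*(⅙) - 1*½ = ⅙ - ½ = -⅓)
U = -⅓ ≈ -0.33333
F(g) = -805 - 161*g (F(g) = -161*(g + 5) = -161*(5 + g) = -805 - 161*g)
1/F(U) = 1/(-805 - 161*(-⅓)) = 1/(-805 + 161/3) = 1/(-2254/3) = -3/2254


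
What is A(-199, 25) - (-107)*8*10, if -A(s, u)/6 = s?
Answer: 9754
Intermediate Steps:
A(s, u) = -6*s
A(-199, 25) - (-107)*8*10 = -6*(-199) - (-107)*8*10 = 1194 - (-107)*80 = 1194 - 1*(-8560) = 1194 + 8560 = 9754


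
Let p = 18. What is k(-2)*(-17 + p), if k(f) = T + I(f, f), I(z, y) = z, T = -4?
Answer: -6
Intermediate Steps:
k(f) = -4 + f
k(-2)*(-17 + p) = (-4 - 2)*(-17 + 18) = -6*1 = -6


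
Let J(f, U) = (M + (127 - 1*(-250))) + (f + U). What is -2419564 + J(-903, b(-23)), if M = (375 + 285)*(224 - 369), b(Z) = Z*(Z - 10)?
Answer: -2515031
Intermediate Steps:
b(Z) = Z*(-10 + Z)
M = -95700 (M = 660*(-145) = -95700)
J(f, U) = -95323 + U + f (J(f, U) = (-95700 + (127 - 1*(-250))) + (f + U) = (-95700 + (127 + 250)) + (U + f) = (-95700 + 377) + (U + f) = -95323 + (U + f) = -95323 + U + f)
-2419564 + J(-903, b(-23)) = -2419564 + (-95323 - 23*(-10 - 23) - 903) = -2419564 + (-95323 - 23*(-33) - 903) = -2419564 + (-95323 + 759 - 903) = -2419564 - 95467 = -2515031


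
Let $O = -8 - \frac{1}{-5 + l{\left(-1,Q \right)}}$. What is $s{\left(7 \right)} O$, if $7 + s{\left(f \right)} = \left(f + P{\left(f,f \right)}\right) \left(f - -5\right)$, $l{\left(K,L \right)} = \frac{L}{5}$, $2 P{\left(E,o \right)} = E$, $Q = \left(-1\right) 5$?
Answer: $- \frac{5593}{6} \approx -932.17$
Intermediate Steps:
$Q = -5$
$P{\left(E,o \right)} = \frac{E}{2}$
$l{\left(K,L \right)} = \frac{L}{5}$ ($l{\left(K,L \right)} = L \frac{1}{5} = \frac{L}{5}$)
$s{\left(f \right)} = -7 + \frac{3 f \left(5 + f\right)}{2}$ ($s{\left(f \right)} = -7 + \left(f + \frac{f}{2}\right) \left(f - -5\right) = -7 + \frac{3 f}{2} \left(f + 5\right) = -7 + \frac{3 f}{2} \left(5 + f\right) = -7 + \frac{3 f \left(5 + f\right)}{2}$)
$O = - \frac{47}{6}$ ($O = -8 - \frac{1}{-5 + \frac{1}{5} \left(-5\right)} = -8 - \frac{1}{-5 - 1} = -8 - \frac{1}{-6} = -8 - - \frac{1}{6} = -8 + \frac{1}{6} = - \frac{47}{6} \approx -7.8333$)
$s{\left(7 \right)} O = \left(-7 + \frac{3 \cdot 7^{2}}{2} + \frac{15}{2} \cdot 7\right) \left(- \frac{47}{6}\right) = \left(-7 + \frac{3}{2} \cdot 49 + \frac{105}{2}\right) \left(- \frac{47}{6}\right) = \left(-7 + \frac{147}{2} + \frac{105}{2}\right) \left(- \frac{47}{6}\right) = 119 \left(- \frac{47}{6}\right) = - \frac{5593}{6}$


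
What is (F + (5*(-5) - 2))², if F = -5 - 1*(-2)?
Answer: 900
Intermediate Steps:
F = -3 (F = -5 + 2 = -3)
(F + (5*(-5) - 2))² = (-3 + (5*(-5) - 2))² = (-3 + (-25 - 2))² = (-3 - 27)² = (-30)² = 900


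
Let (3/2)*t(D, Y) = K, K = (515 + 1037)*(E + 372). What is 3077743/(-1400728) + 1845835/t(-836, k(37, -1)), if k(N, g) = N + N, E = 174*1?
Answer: 15121599471/14130544064 ≈ 1.0701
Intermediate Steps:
E = 174
K = 847392 (K = (515 + 1037)*(174 + 372) = 1552*546 = 847392)
k(N, g) = 2*N
t(D, Y) = 564928 (t(D, Y) = (⅔)*847392 = 564928)
3077743/(-1400728) + 1845835/t(-836, k(37, -1)) = 3077743/(-1400728) + 1845835/564928 = 3077743*(-1/1400728) + 1845835*(1/564928) = -3077743/1400728 + 1845835/564928 = 15121599471/14130544064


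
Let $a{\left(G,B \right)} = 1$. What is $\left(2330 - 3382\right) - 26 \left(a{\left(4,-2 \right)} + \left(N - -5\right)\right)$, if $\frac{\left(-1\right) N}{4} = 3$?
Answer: $-896$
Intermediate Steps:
$N = -12$ ($N = \left(-4\right) 3 = -12$)
$\left(2330 - 3382\right) - 26 \left(a{\left(4,-2 \right)} + \left(N - -5\right)\right) = \left(2330 - 3382\right) - 26 \left(1 - 7\right) = -1052 - 26 \left(1 + \left(-12 + 5\right)\right) = -1052 - 26 \left(1 - 7\right) = -1052 - -156 = -1052 + 156 = -896$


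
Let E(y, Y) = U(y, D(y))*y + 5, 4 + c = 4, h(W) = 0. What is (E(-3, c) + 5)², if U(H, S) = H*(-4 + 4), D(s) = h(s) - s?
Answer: 100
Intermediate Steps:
D(s) = -s (D(s) = 0 - s = -s)
c = 0 (c = -4 + 4 = 0)
U(H, S) = 0 (U(H, S) = H*0 = 0)
E(y, Y) = 5 (E(y, Y) = 0*y + 5 = 0 + 5 = 5)
(E(-3, c) + 5)² = (5 + 5)² = 10² = 100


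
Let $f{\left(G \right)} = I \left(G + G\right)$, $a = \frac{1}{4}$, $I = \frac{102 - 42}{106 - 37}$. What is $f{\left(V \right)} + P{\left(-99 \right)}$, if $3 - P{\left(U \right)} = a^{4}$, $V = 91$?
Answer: $\frac{949481}{5888} \approx 161.26$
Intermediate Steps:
$I = \frac{20}{23}$ ($I = \frac{60}{69} = 60 \cdot \frac{1}{69} = \frac{20}{23} \approx 0.86957$)
$a = \frac{1}{4} \approx 0.25$
$f{\left(G \right)} = \frac{40 G}{23}$ ($f{\left(G \right)} = \frac{20 \left(G + G\right)}{23} = \frac{20 \cdot 2 G}{23} = \frac{40 G}{23}$)
$P{\left(U \right)} = \frac{767}{256}$ ($P{\left(U \right)} = 3 - \left(\frac{1}{4}\right)^{4} = 3 - \frac{1}{256} = \frac{767}{256}$)
$f{\left(V \right)} + P{\left(-99 \right)} = \frac{40}{23} \cdot 91 + \frac{767}{256} = \frac{3640}{23} + \frac{767}{256} = \frac{949481}{5888}$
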